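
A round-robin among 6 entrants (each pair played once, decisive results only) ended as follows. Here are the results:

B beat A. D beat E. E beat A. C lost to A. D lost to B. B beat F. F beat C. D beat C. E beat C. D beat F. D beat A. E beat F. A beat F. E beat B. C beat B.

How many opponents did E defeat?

4

E's results: beat A, B, C, F; lost to D.
That is 4 wins.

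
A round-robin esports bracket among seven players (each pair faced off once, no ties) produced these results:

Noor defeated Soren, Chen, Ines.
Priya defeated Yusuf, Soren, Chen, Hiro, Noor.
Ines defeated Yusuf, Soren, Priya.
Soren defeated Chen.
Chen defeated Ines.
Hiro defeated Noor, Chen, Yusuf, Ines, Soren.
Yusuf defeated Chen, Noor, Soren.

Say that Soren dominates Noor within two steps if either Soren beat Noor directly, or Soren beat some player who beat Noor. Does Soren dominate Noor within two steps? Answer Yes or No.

Soren did not beat Noor directly.
Soren beat Chen, but each of them lost to Noor. No two-step path.

No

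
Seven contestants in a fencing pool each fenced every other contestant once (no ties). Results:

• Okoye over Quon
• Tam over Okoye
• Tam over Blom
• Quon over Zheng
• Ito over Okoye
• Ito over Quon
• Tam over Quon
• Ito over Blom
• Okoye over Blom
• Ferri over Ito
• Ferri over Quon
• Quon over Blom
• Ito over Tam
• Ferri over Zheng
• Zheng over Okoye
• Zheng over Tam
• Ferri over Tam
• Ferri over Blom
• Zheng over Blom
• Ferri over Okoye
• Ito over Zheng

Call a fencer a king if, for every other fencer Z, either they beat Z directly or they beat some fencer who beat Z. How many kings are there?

Blom cannot reach Ferri, Tam, Okoye, Ito, Zheng, Quon in two steps.
Ferri reaches everyone (king).
Tam cannot reach Ferri, Ito in two steps.
Okoye cannot reach Ferri, Tam, Ito in two steps.
Ito cannot reach Ferri in two steps.
Zheng cannot reach Ferri, Ito in two steps.
Quon cannot reach Ferri, Ito in two steps.
Kings: Ferri — 1.

1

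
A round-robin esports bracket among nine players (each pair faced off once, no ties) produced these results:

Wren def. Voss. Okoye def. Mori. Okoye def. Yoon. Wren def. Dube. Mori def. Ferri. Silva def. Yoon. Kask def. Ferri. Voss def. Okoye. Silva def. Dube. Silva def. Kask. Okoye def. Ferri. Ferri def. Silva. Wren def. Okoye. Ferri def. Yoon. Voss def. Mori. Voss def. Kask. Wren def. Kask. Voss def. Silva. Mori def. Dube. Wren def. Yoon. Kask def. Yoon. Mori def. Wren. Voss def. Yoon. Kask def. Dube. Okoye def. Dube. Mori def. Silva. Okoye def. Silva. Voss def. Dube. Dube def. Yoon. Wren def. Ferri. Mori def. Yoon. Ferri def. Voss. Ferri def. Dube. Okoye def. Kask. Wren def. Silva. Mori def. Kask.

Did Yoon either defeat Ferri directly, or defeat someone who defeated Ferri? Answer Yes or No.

Yoon did not beat Ferri directly.
Yoon beat no one, so there is no intermediate player.

No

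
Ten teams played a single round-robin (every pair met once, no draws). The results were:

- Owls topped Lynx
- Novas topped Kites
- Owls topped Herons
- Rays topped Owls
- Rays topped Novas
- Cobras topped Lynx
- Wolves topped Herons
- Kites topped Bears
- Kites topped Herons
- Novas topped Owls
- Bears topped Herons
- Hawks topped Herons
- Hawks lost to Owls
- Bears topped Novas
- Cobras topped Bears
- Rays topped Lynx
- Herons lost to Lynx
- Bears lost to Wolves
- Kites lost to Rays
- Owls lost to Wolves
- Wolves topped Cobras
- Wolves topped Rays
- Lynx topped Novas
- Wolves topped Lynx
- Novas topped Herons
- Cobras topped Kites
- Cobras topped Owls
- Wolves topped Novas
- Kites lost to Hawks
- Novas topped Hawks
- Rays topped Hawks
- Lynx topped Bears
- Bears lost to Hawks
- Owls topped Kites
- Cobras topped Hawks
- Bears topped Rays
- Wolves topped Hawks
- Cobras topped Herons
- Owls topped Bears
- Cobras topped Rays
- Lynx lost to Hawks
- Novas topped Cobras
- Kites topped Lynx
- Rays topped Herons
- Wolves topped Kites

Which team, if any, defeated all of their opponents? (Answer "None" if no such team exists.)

Wolves

Wolves has 9 wins out of 9 opponents — a perfect record.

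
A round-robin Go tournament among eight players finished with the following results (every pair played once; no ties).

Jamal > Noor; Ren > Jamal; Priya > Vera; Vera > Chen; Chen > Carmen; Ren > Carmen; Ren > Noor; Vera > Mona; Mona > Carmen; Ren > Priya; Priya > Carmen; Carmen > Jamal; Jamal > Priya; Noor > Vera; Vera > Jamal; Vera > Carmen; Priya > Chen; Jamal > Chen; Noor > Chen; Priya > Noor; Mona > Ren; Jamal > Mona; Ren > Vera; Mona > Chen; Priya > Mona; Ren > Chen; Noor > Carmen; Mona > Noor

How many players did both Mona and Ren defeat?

Mona beat: Chen, Ren, Carmen, Noor.
Ren beat: Chen, Vera, Priya, Jamal, Carmen, Noor.
Both beat: Chen, Carmen, Noor — 3.

3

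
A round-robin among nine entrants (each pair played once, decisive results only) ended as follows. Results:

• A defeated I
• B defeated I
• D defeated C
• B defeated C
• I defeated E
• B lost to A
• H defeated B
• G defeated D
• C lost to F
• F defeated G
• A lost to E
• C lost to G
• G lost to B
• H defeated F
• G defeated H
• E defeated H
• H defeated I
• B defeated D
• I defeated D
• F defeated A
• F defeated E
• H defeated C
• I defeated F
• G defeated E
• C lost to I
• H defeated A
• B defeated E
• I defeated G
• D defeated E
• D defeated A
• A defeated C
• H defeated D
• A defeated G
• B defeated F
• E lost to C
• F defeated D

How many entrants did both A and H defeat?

A beat: B, C, G, I.
H beat: A, B, C, D, F, I.
Both beat: B, C, I — 3.

3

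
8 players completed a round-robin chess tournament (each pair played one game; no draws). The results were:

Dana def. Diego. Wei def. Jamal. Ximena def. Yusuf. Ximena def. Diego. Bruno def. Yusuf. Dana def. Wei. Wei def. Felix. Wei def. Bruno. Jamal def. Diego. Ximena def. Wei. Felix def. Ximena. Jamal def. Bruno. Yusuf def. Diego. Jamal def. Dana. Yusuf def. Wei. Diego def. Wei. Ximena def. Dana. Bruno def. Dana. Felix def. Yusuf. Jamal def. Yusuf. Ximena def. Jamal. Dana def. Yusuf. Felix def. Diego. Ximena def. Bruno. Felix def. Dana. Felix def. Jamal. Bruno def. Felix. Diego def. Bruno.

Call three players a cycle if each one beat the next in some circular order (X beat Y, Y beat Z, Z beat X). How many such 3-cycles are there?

Win totals: Bruno 3, Ximena 6, Wei 3, Yusuf 2, Dana 3, Diego 2, Felix 5, Jamal 4.
A player with w wins dominates both others in C(w,2) triples; summing gives 3 + 15 + 3 + 1 + 3 + 1 + 10 + 6 = 42 transitive triples.
Total triples C(8,3) = 56, so cyclic triples = 56 − 42 = 14.

14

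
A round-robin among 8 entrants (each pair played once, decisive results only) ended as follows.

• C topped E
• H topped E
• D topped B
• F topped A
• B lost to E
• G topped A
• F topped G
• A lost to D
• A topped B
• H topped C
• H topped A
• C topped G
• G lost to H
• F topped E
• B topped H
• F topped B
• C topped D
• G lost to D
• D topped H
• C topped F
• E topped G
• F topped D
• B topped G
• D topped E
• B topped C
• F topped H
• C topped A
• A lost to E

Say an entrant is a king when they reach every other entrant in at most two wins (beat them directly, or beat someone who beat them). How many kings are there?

A cannot reach D, E, F in two steps.
B reaches everyone (king).
C reaches everyone (king).
D cannot reach F in two steps.
E cannot reach D, F in two steps.
F reaches everyone (king).
G cannot reach C, D, E, F, H in two steps.
H reaches everyone (king).
Kings: B, C, F, H — 4.

4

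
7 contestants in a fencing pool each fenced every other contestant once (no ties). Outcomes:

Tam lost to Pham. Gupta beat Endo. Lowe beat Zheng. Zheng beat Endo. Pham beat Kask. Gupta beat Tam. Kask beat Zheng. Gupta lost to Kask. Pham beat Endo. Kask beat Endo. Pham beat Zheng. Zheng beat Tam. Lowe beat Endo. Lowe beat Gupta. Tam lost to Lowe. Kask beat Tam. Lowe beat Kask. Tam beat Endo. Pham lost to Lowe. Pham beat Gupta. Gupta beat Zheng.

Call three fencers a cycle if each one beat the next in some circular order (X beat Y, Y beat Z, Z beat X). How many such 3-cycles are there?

0

Win totals: Lowe 6, Endo 0, Gupta 3, Zheng 2, Tam 1, Pham 5, Kask 4.
A fencer with w wins dominates both others in C(w,2) triples; summing gives 15 + 0 + 3 + 1 + 0 + 10 + 6 = 35 transitive triples.
Total triples C(7,3) = 35, so cyclic triples = 35 − 35 = 0.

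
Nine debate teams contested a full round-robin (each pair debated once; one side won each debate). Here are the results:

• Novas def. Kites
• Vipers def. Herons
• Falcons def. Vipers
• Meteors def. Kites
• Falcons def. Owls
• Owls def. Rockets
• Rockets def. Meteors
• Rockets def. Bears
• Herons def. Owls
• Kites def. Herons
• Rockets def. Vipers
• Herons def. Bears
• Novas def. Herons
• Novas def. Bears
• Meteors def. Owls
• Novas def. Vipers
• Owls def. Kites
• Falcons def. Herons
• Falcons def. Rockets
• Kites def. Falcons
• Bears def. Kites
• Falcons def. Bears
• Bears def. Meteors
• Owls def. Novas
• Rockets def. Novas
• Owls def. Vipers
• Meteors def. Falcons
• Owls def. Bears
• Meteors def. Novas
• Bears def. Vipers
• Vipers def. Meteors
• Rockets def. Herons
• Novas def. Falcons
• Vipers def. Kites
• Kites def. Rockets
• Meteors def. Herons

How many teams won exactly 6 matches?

0

Win totals: Owls 5, Herons 2, Meteors 5, Bears 3, Falcons 5, Kites 3, Rockets 5, Vipers 3, Novas 5.
No team has exactly 6 wins.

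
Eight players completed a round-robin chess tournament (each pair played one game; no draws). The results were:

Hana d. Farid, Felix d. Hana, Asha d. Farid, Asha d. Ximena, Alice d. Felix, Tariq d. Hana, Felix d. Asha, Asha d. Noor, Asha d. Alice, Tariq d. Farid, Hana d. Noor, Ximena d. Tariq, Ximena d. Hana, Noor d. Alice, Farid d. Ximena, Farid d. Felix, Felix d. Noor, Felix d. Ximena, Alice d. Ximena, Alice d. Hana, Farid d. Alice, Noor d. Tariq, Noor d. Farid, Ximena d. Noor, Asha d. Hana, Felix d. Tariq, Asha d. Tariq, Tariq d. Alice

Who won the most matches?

Win totals: Felix 5, Tariq 3, Alice 3, Hana 2, Asha 6, Ximena 3, Noor 3, Farid 3.
Asha leads with 6 wins (next highest: 5).

Asha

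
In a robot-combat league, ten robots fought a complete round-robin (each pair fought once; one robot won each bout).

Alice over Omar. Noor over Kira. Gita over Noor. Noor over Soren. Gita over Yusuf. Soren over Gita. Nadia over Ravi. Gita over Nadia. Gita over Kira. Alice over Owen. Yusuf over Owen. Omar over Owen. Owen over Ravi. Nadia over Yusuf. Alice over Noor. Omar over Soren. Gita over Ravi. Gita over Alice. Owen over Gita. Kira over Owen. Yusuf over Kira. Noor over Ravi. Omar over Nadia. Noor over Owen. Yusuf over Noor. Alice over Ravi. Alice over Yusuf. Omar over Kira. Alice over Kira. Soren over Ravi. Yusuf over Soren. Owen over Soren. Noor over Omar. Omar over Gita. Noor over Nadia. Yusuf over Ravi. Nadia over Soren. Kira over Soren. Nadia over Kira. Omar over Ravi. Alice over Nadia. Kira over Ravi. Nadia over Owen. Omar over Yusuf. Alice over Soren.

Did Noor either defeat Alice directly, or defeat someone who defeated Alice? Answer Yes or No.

No

Noor did not beat Alice directly.
Noor beat Soren, Nadia, Kira, Owen, Omar, Ravi, but each of them lost to Alice. No two-step path.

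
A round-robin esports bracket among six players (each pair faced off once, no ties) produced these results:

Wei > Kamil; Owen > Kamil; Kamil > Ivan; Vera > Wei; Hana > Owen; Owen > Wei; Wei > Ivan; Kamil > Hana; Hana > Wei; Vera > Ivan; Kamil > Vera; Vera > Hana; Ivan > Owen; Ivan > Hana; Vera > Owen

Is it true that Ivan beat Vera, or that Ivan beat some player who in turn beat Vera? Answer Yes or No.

Ivan did not beat Vera directly.
Ivan beat Hana, Owen, but each of them lost to Vera. No two-step path.

No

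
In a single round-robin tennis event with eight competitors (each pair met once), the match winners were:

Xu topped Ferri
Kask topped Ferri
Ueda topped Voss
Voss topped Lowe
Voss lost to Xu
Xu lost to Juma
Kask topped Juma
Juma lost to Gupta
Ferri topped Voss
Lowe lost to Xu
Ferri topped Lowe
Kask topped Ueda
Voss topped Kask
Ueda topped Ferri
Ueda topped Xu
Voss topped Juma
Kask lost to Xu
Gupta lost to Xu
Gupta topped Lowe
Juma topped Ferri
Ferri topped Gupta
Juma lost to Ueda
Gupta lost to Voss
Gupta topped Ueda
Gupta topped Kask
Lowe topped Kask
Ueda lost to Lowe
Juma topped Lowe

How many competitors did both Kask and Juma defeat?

1

Kask beat: Ueda, Juma, Ferri.
Juma beat: Lowe, Xu, Ferri.
Both beat: Ferri — 1.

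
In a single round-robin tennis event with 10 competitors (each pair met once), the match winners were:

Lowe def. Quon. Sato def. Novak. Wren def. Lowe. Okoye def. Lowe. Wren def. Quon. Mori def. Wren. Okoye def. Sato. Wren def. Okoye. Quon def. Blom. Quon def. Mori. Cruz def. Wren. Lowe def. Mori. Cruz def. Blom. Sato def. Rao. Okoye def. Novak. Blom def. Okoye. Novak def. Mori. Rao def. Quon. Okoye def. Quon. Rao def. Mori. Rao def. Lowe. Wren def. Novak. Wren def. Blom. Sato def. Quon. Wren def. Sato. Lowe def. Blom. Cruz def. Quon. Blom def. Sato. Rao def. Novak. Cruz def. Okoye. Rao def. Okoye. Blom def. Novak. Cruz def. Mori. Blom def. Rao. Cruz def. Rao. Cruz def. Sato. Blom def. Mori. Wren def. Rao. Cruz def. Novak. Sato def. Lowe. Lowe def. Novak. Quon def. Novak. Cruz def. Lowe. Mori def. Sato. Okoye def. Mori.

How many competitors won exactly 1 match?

Win totals: Quon 3, Cruz 9, Blom 5, Novak 1, Rao 5, Lowe 4, Okoye 5, Mori 2, Wren 7, Sato 4.
Exactly 1: Novak — 1 competitor.

1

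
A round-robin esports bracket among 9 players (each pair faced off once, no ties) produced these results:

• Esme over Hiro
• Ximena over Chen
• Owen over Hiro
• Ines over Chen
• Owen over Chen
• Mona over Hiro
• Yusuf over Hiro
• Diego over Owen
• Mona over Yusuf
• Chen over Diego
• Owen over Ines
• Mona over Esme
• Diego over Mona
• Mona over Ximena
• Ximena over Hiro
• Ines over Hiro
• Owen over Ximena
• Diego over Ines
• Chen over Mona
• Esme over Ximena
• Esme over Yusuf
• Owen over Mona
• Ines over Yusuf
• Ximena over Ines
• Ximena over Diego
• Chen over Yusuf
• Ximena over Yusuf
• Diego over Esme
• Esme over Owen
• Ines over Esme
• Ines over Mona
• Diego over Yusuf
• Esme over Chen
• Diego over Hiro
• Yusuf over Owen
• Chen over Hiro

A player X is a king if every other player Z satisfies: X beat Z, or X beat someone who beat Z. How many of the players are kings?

Chen reaches everyone (king).
Ines reaches everyone (king).
Yusuf cannot reach Esme, Diego in two steps.
Ximena reaches everyone (king).
Hiro cannot reach Chen, Ines, Yusuf, Ximena, Owen, Mona, Esme, Diego in two steps.
Owen reaches everyone (king).
Mona reaches everyone (king).
Esme reaches everyone (king).
Diego reaches everyone (king).
Kings: Chen, Ines, Ximena, Owen, Mona, Esme, Diego — 7.

7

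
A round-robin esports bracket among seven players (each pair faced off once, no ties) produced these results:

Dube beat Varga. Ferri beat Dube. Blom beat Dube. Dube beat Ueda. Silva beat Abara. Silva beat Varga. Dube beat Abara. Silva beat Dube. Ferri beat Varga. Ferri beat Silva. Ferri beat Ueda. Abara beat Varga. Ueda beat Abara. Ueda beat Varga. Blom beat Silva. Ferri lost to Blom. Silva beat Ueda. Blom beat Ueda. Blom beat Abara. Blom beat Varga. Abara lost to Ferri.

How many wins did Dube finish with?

Dube's results: beat Abara, Ueda, Varga; lost to Silva, Blom, Ferri.
That is 3 wins.

3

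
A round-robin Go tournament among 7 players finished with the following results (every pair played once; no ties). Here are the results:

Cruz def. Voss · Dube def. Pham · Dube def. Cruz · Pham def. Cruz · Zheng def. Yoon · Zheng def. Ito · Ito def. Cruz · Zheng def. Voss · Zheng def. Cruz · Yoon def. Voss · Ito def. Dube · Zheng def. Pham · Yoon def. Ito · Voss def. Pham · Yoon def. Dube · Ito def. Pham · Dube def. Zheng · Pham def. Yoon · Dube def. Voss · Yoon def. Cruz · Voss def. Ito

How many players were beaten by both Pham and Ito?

1

Pham beat: Yoon, Cruz.
Ito beat: Dube, Cruz, Pham.
Both beat: Cruz — 1.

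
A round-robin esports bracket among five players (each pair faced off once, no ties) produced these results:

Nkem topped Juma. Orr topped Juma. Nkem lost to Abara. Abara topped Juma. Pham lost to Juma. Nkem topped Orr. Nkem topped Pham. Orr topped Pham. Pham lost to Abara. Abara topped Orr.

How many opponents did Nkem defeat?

Nkem's results: beat Pham, Juma, Orr; lost to Abara.
That is 3 wins.

3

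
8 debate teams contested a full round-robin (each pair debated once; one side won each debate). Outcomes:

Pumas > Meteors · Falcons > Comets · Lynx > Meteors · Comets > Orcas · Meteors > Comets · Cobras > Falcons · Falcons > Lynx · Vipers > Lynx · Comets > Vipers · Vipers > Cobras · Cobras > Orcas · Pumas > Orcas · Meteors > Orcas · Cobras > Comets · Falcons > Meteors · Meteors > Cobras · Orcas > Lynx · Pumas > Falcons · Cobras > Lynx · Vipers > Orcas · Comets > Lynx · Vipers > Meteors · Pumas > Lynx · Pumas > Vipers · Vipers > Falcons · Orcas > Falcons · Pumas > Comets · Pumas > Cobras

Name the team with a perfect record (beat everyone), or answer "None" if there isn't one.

Pumas

Pumas has 7 wins out of 7 opponents — a perfect record.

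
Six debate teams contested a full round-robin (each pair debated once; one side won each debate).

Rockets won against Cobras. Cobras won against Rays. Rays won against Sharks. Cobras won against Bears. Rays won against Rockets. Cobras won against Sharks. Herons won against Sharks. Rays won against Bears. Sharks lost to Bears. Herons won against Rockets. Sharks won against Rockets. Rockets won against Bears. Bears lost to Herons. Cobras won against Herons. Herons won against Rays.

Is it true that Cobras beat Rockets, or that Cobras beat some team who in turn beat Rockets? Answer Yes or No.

Cobras did not beat Rockets directly.
Cobras beat Rays, Bears, Sharks, Herons. Of those, Rays beat Rockets.

Yes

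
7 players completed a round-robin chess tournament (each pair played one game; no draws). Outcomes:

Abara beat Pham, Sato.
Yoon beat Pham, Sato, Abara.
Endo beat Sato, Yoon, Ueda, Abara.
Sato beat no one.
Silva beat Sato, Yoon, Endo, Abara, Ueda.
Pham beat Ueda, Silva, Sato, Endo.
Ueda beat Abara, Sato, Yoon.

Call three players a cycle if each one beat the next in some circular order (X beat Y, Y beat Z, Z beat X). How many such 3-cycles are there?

Win totals: Pham 4, Yoon 3, Endo 4, Silva 5, Sato 0, Abara 2, Ueda 3.
A player with w wins dominates both others in C(w,2) triples; summing gives 6 + 3 + 6 + 10 + 0 + 1 + 3 = 29 transitive triples.
Total triples C(7,3) = 35, so cyclic triples = 35 − 29 = 6.

6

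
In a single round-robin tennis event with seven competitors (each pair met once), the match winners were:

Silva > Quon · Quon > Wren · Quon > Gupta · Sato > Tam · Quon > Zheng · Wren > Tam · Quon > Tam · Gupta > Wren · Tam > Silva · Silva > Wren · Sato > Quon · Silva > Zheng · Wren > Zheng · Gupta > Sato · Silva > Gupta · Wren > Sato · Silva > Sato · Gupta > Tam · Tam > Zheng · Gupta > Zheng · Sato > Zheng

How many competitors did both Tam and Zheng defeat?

0

Tam beat: Zheng, Silva.
Zheng beat: no one.
No one was beaten by both.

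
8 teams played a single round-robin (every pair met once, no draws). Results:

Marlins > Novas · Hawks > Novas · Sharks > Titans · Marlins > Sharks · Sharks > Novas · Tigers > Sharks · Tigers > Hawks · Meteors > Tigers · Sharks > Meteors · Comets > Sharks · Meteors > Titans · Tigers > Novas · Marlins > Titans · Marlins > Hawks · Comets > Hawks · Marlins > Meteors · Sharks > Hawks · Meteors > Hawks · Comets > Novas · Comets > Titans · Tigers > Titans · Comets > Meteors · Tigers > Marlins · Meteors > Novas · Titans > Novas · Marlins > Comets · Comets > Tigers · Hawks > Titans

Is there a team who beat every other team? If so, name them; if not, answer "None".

None

Highest win total is Marlins with 6 (out of 7 possible).
Marlins lost to Tigers, so no team went undefeated.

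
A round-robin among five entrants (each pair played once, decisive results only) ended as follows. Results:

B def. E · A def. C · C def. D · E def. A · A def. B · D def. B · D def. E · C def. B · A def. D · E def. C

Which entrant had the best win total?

Win totals: A 3, B 1, C 2, D 2, E 2.
A leads with 3 wins (next highest: 2).

A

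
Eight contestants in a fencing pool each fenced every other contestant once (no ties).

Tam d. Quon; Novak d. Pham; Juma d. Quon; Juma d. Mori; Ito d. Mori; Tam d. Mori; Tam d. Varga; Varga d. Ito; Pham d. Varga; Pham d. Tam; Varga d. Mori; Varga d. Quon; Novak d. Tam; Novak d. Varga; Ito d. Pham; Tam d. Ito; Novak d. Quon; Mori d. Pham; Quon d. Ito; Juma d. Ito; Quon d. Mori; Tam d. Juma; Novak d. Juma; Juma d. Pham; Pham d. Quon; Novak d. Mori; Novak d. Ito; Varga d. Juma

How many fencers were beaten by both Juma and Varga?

3

Juma beat: Pham, Mori, Ito, Quon.
Varga beat: Juma, Mori, Ito, Quon.
Both beat: Mori, Ito, Quon — 3.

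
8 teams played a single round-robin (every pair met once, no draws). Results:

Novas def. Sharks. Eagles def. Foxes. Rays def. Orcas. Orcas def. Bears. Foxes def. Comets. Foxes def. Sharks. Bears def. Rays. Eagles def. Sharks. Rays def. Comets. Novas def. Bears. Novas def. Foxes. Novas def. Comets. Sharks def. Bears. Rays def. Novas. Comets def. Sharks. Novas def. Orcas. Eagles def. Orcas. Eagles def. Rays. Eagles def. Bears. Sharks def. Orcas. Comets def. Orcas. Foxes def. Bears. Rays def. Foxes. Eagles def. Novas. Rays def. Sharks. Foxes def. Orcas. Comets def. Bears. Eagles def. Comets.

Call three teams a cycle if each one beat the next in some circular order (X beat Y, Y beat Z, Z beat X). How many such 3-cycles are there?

5

Win totals: Novas 5, Foxes 4, Bears 1, Comets 3, Eagles 7, Sharks 2, Rays 5, Orcas 1.
A team with w wins dominates both others in C(w,2) triples; summing gives 10 + 6 + 0 + 3 + 21 + 1 + 10 + 0 = 51 transitive triples.
Total triples C(8,3) = 56, so cyclic triples = 56 − 51 = 5.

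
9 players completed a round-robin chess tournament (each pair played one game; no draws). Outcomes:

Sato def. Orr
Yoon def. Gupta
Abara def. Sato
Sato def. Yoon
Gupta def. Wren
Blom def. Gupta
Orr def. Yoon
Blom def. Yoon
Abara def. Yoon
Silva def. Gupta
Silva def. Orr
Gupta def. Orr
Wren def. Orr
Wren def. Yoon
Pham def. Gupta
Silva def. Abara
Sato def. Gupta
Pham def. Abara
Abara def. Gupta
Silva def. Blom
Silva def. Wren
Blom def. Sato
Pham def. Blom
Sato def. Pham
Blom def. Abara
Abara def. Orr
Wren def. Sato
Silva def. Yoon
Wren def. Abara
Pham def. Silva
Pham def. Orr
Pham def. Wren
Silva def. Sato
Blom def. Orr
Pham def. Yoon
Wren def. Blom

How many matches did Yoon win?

1

Yoon's results: beat Gupta; lost to Abara, Orr, Silva, Wren, Blom, Pham, Sato.
That is 1 win.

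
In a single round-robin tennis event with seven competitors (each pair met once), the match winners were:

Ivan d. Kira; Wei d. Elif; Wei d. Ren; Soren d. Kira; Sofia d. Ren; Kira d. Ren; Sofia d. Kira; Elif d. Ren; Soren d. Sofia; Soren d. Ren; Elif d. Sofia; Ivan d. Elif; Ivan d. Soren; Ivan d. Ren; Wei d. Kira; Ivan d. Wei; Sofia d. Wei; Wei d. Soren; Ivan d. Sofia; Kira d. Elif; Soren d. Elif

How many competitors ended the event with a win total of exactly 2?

2

Win totals: Sofia 3, Ivan 6, Ren 0, Wei 4, Kira 2, Elif 2, Soren 4.
Exactly 2: Kira, Elif — 2 competitors.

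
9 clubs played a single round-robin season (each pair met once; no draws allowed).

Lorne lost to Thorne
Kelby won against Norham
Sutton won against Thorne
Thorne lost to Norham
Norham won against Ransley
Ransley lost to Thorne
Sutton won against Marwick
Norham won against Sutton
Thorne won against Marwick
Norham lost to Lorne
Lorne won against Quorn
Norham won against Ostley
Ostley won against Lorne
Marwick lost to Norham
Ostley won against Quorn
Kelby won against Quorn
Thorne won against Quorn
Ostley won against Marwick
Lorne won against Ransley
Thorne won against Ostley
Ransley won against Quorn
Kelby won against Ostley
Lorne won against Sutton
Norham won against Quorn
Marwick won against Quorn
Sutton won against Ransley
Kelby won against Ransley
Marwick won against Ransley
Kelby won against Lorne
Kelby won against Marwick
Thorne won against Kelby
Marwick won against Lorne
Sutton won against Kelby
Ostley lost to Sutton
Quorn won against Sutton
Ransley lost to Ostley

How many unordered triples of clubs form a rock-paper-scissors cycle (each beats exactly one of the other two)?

14

Win totals: Lorne 4, Sutton 5, Norham 6, Quorn 1, Ransley 1, Kelby 6, Marwick 3, Ostley 4, Thorne 6.
A club with w wins dominates both others in C(w,2) triples; summing gives 6 + 10 + 15 + 0 + 0 + 15 + 3 + 6 + 15 = 70 transitive triples.
Total triples C(9,3) = 84, so cyclic triples = 84 − 70 = 14.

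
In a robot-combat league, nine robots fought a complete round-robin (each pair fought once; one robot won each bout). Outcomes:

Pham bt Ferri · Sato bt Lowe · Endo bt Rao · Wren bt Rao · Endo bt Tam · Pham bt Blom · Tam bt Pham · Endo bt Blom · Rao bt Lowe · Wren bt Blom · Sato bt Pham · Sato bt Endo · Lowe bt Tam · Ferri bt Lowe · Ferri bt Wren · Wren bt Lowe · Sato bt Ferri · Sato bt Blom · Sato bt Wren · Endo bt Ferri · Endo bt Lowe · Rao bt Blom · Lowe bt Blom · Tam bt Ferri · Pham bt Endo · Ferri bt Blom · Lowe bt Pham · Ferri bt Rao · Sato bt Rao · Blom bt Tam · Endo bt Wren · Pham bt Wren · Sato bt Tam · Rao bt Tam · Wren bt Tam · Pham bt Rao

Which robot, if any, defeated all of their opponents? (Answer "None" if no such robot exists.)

Sato has 8 wins out of 8 opponents — a perfect record.

Sato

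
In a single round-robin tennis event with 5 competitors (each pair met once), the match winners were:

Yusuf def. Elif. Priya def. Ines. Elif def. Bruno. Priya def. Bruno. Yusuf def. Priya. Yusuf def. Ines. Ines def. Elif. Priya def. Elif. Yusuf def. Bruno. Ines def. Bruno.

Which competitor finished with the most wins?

Win totals: Elif 1, Ines 2, Priya 3, Bruno 0, Yusuf 4.
Yusuf leads with 4 wins (next highest: 3).

Yusuf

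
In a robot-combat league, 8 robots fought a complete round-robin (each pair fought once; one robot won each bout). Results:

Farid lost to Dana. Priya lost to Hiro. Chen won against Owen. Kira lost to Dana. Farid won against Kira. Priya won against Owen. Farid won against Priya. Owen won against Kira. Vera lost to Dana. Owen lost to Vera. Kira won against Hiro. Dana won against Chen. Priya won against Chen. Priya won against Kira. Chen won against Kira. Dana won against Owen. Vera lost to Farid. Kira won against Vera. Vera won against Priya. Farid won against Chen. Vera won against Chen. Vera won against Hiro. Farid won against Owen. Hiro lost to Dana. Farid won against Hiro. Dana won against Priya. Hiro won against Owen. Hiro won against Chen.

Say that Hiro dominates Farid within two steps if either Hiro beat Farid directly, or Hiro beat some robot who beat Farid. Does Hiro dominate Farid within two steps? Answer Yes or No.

Hiro did not beat Farid directly.
Hiro beat Owen, Priya, Chen, but each of them lost to Farid. No two-step path.

No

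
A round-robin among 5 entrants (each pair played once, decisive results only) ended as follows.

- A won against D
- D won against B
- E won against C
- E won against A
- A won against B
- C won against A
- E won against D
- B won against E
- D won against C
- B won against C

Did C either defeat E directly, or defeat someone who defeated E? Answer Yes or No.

C did not beat E directly.
C beat A, but each of them lost to E. No two-step path.

No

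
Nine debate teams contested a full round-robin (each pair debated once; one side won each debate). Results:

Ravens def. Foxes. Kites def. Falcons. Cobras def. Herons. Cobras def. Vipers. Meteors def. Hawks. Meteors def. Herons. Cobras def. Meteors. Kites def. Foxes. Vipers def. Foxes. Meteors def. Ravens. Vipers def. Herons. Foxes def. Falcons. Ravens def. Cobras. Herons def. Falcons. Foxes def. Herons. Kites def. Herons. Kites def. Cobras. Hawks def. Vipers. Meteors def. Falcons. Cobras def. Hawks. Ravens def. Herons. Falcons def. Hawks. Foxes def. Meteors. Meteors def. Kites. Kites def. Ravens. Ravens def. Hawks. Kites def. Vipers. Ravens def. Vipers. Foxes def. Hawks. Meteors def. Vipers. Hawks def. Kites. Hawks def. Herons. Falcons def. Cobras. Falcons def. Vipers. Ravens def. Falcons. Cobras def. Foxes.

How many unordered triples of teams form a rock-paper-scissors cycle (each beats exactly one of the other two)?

Win totals: Falcons 3, Cobras 5, Vipers 2, Meteors 6, Herons 1, Foxes 4, Ravens 6, Hawks 3, Kites 6.
A team with w wins dominates both others in C(w,2) triples; summing gives 3 + 10 + 1 + 15 + 0 + 6 + 15 + 3 + 15 = 68 transitive triples.
Total triples C(9,3) = 84, so cyclic triples = 84 − 68 = 16.

16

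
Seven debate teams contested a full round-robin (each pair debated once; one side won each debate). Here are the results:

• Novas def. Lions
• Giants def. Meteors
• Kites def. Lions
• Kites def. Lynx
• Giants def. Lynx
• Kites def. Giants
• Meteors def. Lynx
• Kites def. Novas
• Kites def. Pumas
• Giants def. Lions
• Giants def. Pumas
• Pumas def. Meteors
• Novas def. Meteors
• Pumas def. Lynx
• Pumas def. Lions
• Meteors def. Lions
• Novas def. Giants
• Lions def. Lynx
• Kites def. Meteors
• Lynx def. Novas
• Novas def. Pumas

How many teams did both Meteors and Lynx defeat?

0

Meteors beat: Lynx, Lions.
Lynx beat: Novas.
No one was beaten by both.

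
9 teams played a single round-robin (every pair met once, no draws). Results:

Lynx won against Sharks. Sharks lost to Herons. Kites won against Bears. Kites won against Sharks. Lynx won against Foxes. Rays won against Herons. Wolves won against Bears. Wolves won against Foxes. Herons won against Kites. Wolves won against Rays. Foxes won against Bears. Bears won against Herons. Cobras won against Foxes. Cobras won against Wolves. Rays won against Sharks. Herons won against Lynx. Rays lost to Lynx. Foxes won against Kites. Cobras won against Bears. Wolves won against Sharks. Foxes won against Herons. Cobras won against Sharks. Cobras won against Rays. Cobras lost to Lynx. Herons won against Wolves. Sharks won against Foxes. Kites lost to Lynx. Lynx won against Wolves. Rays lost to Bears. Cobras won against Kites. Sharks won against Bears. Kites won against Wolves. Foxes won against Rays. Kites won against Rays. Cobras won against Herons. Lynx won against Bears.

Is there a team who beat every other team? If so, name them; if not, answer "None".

Highest win total is Lynx with 7 (out of 8 possible).
Lynx lost to Herons, so no team went undefeated.

None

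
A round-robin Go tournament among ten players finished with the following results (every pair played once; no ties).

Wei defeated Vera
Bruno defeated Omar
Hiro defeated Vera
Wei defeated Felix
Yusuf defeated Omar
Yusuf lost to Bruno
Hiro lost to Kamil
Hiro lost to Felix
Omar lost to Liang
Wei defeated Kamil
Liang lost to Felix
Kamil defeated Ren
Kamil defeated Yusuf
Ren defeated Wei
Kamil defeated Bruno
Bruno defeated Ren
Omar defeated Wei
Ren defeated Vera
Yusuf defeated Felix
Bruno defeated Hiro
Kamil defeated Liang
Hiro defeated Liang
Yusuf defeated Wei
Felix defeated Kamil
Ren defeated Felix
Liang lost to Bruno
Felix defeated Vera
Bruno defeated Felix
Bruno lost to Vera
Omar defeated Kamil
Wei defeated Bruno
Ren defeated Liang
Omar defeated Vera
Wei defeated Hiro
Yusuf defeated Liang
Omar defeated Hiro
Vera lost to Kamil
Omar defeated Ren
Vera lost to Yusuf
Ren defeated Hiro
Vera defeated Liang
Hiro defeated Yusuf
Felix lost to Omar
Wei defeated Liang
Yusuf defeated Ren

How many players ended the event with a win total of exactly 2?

Win totals: Hiro 3, Bruno 6, Felix 4, Vera 2, Omar 6, Wei 6, Yusuf 6, Ren 5, Liang 1, Kamil 6.
Exactly 2: Vera — 1 player.

1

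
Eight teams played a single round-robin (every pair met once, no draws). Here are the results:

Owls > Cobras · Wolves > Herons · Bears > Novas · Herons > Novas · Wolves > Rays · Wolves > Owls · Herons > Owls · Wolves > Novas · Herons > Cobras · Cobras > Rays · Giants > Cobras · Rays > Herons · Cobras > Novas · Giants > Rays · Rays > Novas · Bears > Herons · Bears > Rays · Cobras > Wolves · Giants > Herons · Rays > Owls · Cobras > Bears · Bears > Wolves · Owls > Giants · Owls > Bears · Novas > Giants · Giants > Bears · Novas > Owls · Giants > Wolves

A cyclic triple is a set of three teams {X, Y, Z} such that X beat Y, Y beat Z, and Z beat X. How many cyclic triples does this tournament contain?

Win totals: Cobras 4, Wolves 4, Giants 5, Novas 2, Bears 4, Herons 3, Rays 3, Owls 3.
A team with w wins dominates both others in C(w,2) triples; summing gives 6 + 6 + 10 + 1 + 6 + 3 + 3 + 3 = 38 transitive triples.
Total triples C(8,3) = 56, so cyclic triples = 56 − 38 = 18.

18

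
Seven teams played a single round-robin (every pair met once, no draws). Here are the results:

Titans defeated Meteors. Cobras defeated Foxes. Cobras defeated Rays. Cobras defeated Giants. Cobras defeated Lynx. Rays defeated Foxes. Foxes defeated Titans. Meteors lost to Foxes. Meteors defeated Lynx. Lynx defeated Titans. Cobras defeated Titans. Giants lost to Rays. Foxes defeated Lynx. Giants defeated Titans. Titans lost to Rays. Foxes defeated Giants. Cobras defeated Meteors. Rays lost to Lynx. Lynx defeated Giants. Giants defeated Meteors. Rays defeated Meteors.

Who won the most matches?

Cobras

Win totals: Foxes 4, Giants 2, Meteors 1, Lynx 3, Cobras 6, Titans 1, Rays 4.
Cobras leads with 6 wins (next highest: 4).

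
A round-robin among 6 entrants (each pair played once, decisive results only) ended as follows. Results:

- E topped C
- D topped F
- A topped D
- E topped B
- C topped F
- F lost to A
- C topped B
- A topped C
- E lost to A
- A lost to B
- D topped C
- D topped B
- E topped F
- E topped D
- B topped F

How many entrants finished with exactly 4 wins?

2

Win totals: A 4, B 2, C 2, D 3, E 4, F 0.
Exactly 4: A, E — 2 entrants.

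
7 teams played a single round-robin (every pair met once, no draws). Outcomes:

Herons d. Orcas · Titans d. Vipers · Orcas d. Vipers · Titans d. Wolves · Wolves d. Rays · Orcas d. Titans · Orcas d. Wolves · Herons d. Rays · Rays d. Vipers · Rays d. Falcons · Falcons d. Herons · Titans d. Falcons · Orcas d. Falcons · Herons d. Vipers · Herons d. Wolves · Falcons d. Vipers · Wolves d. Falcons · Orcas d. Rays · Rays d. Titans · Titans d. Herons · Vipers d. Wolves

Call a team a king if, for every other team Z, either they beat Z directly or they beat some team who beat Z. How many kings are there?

3

Rays cannot reach Orcas in two steps.
Falcons cannot reach Titans in two steps.
Herons reaches everyone (king).
Vipers cannot reach Herons, Orcas, Titans in two steps.
Orcas reaches everyone (king).
Wolves cannot reach Orcas in two steps.
Titans reaches everyone (king).
Kings: Herons, Orcas, Titans — 3.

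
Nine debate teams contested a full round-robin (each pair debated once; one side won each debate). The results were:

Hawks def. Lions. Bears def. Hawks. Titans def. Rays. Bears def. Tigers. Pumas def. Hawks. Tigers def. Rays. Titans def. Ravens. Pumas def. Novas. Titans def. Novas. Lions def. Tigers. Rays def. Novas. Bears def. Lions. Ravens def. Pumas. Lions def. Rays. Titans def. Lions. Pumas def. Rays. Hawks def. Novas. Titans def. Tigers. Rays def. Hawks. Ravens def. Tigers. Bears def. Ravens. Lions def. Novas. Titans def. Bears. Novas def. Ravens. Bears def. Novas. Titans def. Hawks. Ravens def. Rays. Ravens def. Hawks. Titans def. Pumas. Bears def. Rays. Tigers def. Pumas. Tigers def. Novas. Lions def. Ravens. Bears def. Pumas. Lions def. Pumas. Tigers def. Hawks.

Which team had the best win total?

Titans

Win totals: Titans 8, Tigers 4, Rays 2, Pumas 3, Bears 7, Ravens 4, Novas 1, Hawks 2, Lions 5.
Titans leads with 8 wins (next highest: 7).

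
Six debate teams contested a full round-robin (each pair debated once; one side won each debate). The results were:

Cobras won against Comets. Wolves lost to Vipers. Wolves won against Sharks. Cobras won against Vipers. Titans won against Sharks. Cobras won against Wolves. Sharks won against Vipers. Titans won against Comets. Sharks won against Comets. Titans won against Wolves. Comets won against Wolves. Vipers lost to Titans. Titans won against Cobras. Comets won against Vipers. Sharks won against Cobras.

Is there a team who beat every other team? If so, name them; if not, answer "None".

Titans

Titans has 5 wins out of 5 opponents — a perfect record.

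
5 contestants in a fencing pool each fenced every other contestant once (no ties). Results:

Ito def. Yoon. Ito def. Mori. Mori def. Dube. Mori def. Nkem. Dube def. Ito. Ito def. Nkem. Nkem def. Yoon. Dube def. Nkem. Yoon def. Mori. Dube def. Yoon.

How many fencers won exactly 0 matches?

0

Win totals: Dube 3, Nkem 1, Mori 2, Ito 3, Yoon 1.
No fencer has exactly 0 wins.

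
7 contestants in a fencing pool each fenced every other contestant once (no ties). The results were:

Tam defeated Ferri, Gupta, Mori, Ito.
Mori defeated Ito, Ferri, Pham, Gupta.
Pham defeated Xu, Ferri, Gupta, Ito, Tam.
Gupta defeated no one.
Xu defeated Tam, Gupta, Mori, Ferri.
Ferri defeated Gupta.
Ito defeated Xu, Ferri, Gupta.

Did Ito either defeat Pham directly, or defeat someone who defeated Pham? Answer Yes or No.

No

Ito did not beat Pham directly.
Ito beat Ferri, Gupta, Xu, but each of them lost to Pham. No two-step path.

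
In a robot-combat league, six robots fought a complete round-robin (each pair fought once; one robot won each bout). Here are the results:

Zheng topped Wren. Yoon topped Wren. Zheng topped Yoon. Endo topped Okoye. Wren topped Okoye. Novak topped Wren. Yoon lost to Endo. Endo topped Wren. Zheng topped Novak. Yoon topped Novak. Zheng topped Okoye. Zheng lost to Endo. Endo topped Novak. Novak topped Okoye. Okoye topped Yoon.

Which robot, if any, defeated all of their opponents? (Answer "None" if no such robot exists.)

Endo

Endo has 5 wins out of 5 opponents — a perfect record.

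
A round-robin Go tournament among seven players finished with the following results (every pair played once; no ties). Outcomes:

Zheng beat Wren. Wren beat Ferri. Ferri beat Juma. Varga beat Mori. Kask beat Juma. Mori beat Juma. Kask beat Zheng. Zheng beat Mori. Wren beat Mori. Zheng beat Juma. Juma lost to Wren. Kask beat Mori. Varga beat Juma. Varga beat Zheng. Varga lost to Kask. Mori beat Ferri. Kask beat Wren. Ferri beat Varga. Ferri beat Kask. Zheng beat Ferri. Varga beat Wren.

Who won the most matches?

Kask

Win totals: Ferri 3, Mori 2, Varga 4, Kask 5, Wren 3, Zheng 4, Juma 0.
Kask leads with 5 wins (next highest: 4).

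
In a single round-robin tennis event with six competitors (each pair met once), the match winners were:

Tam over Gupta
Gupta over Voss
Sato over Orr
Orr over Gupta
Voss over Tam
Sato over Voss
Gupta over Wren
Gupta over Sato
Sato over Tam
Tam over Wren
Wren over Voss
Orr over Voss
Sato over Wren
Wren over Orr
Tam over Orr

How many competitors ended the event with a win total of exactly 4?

Win totals: Voss 1, Wren 2, Tam 3, Gupta 3, Sato 4, Orr 2.
Exactly 4: Sato — 1 competitor.

1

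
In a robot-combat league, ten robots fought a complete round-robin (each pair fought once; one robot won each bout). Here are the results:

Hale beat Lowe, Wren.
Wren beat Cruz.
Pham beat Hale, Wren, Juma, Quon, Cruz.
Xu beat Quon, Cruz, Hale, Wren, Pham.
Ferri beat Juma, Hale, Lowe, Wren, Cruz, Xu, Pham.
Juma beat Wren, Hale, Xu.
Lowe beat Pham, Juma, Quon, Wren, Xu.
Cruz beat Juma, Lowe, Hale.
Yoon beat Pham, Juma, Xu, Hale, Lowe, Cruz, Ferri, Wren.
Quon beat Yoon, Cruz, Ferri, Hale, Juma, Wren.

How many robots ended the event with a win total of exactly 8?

Win totals: Cruz 3, Hale 2, Xu 5, Juma 3, Lowe 5, Pham 5, Wren 1, Ferri 7, Yoon 8, Quon 6.
Exactly 8: Yoon — 1 robot.

1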